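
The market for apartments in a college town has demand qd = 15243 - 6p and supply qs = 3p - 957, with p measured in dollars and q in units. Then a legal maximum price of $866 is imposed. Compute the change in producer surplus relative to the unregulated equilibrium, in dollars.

-2841228

Without the control the market clears where 15243 - 6p = 3p - 957, i.e. p* = 1800 and q* = 4443.
The ceiling of 866 is below the equilibrium price 1800, so it binds.
At p = 866: qd = 15243 - 6·866 = 10047 and qs = 3·866 - 957 = 1641.
Producer surplus without the control is ½ · (1800 - 319) · 4443 = 3290041.5.
With the ceiling, producers sell 1641 units at 866, so PS = ½ · (866 - 319) · 1641 = 448813.5.
Change in producer surplus = 448813.5 - 3290041.5 = -2841228.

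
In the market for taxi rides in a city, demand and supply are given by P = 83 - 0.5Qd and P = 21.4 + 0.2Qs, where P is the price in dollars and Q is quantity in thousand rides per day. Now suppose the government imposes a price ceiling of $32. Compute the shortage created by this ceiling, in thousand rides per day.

Rearranging demand gives Qd = 166 - 2P; rearranging supply gives Qs = 5P - 107. Setting quantity demanded equal to quantity supplied, 166 - 2P = 5P - 107, gives P* = 39 and Q* = 88.
Since 32 < 39, the ceiling is binding.
At P = 32: Qd = 166 - 2·32 = 102 and Qs = 5·32 - 107 = 53.
Shortage = Qd - Qs = 102 - 53 = 49.

49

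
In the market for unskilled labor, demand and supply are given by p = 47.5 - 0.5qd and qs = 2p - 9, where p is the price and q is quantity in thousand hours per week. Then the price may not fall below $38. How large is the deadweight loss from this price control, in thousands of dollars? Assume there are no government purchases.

Rearranging demand gives qd = 95 - 2p. Without the control the market clears where 95 - 2p = 2p - 9, i.e. p* = 26 and q* = 43.
Because the floor (38) lies above the market-clearing price, it is binding.
At p = 38: qd = 95 - 2·38 = 19 and qs = 2·38 - 9 = 67.
Quantity traded falls to 19. At q = 19 the demand price is (95 - 19)/2 = 38 and the supply price is (9 + 19)/2 = 14.
Deadweight loss = ½ · (38 - 14) · (43 - 19) = ½ · 24 · 24 = 288.

288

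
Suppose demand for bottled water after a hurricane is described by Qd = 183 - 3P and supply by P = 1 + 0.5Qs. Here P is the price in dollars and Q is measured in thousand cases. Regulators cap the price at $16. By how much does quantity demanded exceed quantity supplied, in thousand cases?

Rearranging supply gives Qs = 2P - 2. Equilibrium: 183 - 3P = 2P - 2, so 185 = 5P and P* = 37, Q* = 72.
The ceiling of 16 is below the equilibrium price 37, so it binds.
At P = 16: Qd = 183 - 3·16 = 135 and Qs = 2·16 - 2 = 30.
Shortage = Qd - Qs = 135 - 30 = 105.

105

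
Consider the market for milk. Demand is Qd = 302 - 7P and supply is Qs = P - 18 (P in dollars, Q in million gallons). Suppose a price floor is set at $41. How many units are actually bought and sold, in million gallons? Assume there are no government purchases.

15

Equilibrium: 302 - 7P = P - 18, so 320 = 8P and P* = 40, Q* = 22.
Because the floor (41) lies above the market-clearing price, it is binding.
At P = 41: Qd = 302 - 7·41 = 15 and Qs = 41 - 18 = 23.
The quantity actually transacted is the short side, demand: 15.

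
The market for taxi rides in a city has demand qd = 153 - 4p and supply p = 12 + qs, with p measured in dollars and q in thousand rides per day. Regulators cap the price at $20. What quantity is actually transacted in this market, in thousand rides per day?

8

Rearranging supply gives qs = p - 12. Without the control the market clears where 153 - 4p = p - 12, i.e. p* = 33 and q* = 21.
Since 20 < 33, the ceiling is binding.
At p = 20: qd = 153 - 4·20 = 73 and qs = 20 - 12 = 8.
The quantity actually transacted is the short side, supply: 8.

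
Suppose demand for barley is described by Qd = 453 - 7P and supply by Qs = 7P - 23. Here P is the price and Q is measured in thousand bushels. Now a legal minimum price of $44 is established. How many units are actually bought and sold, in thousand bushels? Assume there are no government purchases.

145

Without the control the market clears where 453 - 7P = 7P - 23, i.e. P* = 34 and Q* = 215.
Because the floor (44) lies above the market-clearing price, it is binding.
At P = 44: Qd = 453 - 7·44 = 145 and Qs = 7·44 - 23 = 285.
The quantity actually transacted is the short side, demand: 145.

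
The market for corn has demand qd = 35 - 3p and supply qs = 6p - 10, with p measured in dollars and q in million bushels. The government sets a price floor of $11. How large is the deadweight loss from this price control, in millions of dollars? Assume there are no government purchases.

81

Setting quantity demanded equal to quantity supplied, 35 - 3p = 6p - 10, gives p* = 5 and q* = 20.
The floor of 11 is above the equilibrium price 5, so it binds.
At p = 11: qd = 35 - 3·11 = 2 and qs = 6·11 - 10 = 56.
Quantity traded falls to 2. At q = 2 the demand price is (35 - 2)/3 = 11 and the supply price is (10 + 2)/6 = 2.
Deadweight loss = ½ · (11 - 2) · (20 - 2) = ½ · 9 · 18 = 81.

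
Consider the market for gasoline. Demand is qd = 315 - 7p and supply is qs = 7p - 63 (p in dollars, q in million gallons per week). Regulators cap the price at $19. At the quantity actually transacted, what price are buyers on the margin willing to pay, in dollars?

35

Equilibrium: 315 - 7p = 7p - 63, so 378 = 14p and p* = 27, q* = 126.
The ceiling of 19 is below the equilibrium price 27, so it binds.
At p = 19: qd = 315 - 7·19 = 182 and qs = 7·19 - 63 = 70.
Only 70 units reach the market. On the demand curve, the marginal buyer's willingness to pay at q = 70 is (315 - 70)/7 = 35.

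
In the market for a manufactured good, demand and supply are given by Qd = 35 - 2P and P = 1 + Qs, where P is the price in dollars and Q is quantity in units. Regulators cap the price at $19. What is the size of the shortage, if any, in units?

0

Rearranging supply gives Qs = P - 1. Without the control the market clears where 35 - 2P = P - 1, i.e. P* = 12 and Q* = 11.
Since 19 is above P* = 12, the ceiling does not bind and the free-market outcome prevails.
Since the control does not bind, there is no shortage.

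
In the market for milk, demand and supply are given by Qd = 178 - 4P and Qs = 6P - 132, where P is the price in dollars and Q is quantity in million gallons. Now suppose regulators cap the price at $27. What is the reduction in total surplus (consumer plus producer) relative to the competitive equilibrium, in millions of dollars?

120

Without the control the market clears where 178 - 4P = 6P - 132, i.e. P* = 31 and Q* = 54.
Since 27 < 31, the ceiling is binding.
At P = 27: Qd = 178 - 4·27 = 70 and Qs = 6·27 - 132 = 30.
Quantity traded falls to 30. At Q = 30 the demand price is (178 - 30)/4 = 37 and the supply price is (132 + 30)/6 = 27.
Deadweight loss = ½ · (37 - 27) · (54 - 30) = ½ · 10 · 24 = 120.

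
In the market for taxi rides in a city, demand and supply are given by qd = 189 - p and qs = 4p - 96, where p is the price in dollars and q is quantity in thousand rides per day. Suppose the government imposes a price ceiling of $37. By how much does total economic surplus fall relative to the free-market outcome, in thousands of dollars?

Without the control the market clears where 189 - p = 4p - 96, i.e. p* = 57 and q* = 132.
Since 37 < 57, the ceiling is binding.
At p = 37: qd = 189 - 37 = 152 and qs = 4·37 - 96 = 52.
Quantity traded falls to 52. At q = 52 the demand price is 189 - 52 = 137 and the supply price is (96 + 52)/4 = 37.
Deadweight loss = ½ · (137 - 37) · (132 - 52) = ½ · 100 · 80 = 4000.

4000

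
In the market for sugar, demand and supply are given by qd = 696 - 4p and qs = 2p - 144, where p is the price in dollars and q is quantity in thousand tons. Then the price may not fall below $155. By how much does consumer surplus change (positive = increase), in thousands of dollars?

In a free market, 696 - 4p = 2p - 144 gives the equilibrium p* = 140, q* = 136.
Because the floor (155) lies above the market-clearing price, it is binding.
At p = 155: qd = 696 - 4·155 = 76 and qs = 2·155 - 144 = 166.
Consumer surplus without the control is ½ · (174 - 140) · 136 = 2312.
With the floor, consumers buy 76 units at 155, so CS = ½ · (174 - 155) · 76 = 722.
Change in consumer surplus = 722 - 2312 = -1590.

-1590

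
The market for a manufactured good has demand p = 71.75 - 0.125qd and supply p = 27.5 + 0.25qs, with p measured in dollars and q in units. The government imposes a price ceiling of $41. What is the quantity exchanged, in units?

54

Rearranging demand gives qd = 574 - 8p; rearranging supply gives qs = 4p - 110. In a free market, 574 - 8p = 4p - 110 gives the equilibrium p* = 57, q* = 118.
The ceiling of 41 is below the equilibrium price 57, so it binds.
At p = 41: qd = 574 - 8·41 = 246 and qs = 4·41 - 110 = 54.
The quantity actually transacted is the short side, supply: 54.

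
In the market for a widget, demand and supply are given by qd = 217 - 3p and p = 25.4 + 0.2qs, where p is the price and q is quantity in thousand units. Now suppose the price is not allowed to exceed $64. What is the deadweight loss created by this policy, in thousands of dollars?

Rearranging supply gives qs = 5p - 127. In a free market, 217 - 3p = 5p - 127 gives the equilibrium p* = 43, q* = 88.
Since 64 is above p* = 43, the ceiling does not bind and the free-market outcome prevails.
Since the control does not bind, no trades are prevented and deadweight loss is zero.

0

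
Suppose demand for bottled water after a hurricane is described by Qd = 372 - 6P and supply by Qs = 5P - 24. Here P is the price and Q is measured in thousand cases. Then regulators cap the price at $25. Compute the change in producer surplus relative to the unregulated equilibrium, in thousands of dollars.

Setting quantity demanded equal to quantity supplied, 372 - 6P = 5P - 24, gives P* = 36 and Q* = 156.
Since 25 < 36, the ceiling is binding.
At P = 25: Qd = 372 - 6·25 = 222 and Qs = 5·25 - 24 = 101.
Producer surplus without the control is ½ · (36 - 4.8) · 156 = 2433.6.
With the ceiling, producers sell 101 units at 25, so PS = ½ · (25 - 4.8) · 101 = 1020.1.
Change in producer surplus = 1020.1 - 2433.6 = -1413.5.

-1413.5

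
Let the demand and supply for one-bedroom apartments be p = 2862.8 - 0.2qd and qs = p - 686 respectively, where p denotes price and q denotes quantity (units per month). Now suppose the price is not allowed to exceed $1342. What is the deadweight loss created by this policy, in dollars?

Rearranging demand gives qd = 14314 - 5p. In a free market, 14314 - 5p = p - 686 gives the equilibrium p* = 2500, q* = 1814.
Because the ceiling (1342) lies below the market-clearing price, it is binding.
At p = 1342: qd = 14314 - 5·1342 = 7604 and qs = 1342 - 686 = 656.
Quantity traded falls to 656. At q = 656 the demand price is (14314 - 656)/5 = 2731.6 and the supply price is 686 + 656 = 1342.
Deadweight loss = ½ · (2731.6 - 1342) · (1814 - 656) = ½ · 1389.6 · 1158 = 804578.4.

804578.4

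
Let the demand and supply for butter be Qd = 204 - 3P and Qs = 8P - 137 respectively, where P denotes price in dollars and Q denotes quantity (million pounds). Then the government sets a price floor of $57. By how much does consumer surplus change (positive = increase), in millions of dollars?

-1872

In a free market, 204 - 3P = 8P - 137 gives the equilibrium P* = 31, Q* = 111.
Since 57 > 31, the floor is binding.
At P = 57: Qd = 204 - 3·57 = 33 and Qs = 8·57 - 137 = 319.
Consumer surplus without the control is ½ · (68 - 31) · 111 = 2053.5.
With the floor, consumers buy 33 units at 57, so CS = ½ · (68 - 57) · 33 = 181.5.
Change in consumer surplus = 181.5 - 2053.5 = -1872.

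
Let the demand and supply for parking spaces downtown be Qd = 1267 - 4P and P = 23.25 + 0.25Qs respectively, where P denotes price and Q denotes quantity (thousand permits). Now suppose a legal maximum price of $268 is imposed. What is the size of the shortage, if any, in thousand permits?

Rearranging supply gives Qs = 4P - 93. Equilibrium: 1267 - 4P = 4P - 93, so 1360 = 8P and P* = 170, Q* = 587.
Since 268 is above P* = 170, the ceiling does not bind and the free-market outcome prevails.
Since the control does not bind, there is no shortage.

0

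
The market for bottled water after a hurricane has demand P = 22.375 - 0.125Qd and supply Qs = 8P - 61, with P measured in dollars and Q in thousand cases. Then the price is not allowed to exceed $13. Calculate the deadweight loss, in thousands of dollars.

Rearranging demand gives Qd = 179 - 8P. Setting quantity demanded equal to quantity supplied, 179 - 8P = 8P - 61, gives P* = 15 and Q* = 59.
Since 13 < 15, the ceiling is binding.
At P = 13: Qd = 179 - 8·13 = 75 and Qs = 8·13 - 61 = 43.
Quantity traded falls to 43. At Q = 43 the demand price is (179 - 43)/8 = 17 and the supply price is (61 + 43)/8 = 13.
Deadweight loss = ½ · (17 - 13) · (59 - 43) = ½ · 4 · 16 = 32.

32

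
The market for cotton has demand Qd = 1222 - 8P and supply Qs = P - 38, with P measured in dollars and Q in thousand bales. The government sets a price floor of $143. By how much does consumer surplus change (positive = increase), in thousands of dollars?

Setting quantity demanded equal to quantity supplied, 1222 - 8P = P - 38, gives P* = 140 and Q* = 102.
Since 143 > 140, the floor is binding.
At P = 143: Qd = 1222 - 8·143 = 78 and Qs = 143 - 38 = 105.
Consumer surplus without the control is ½ · (152.75 - 140) · 102 = 650.25.
With the floor, consumers buy 78 units at 143, so CS = ½ · (152.75 - 143) · 78 = 380.25.
Change in consumer surplus = 380.25 - 650.25 = -270.

-270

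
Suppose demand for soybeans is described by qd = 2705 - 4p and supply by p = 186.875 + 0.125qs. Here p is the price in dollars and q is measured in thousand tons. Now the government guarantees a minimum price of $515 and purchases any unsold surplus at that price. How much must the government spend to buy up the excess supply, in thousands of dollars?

1019700

Rearranging supply gives qs = 8p - 1495. Setting quantity demanded equal to quantity supplied, 2705 - 4p = 8p - 1495, gives p* = 350 and q* = 1305.
Since 515 > 350, the floor is binding.
At p = 515: qd = 2705 - 4·515 = 645 and qs = 8·515 - 1495 = 2625.
Surplus = qs - qd = 1980.
Government expenditure = surplus × support price = 1980 × 515 = 1019700.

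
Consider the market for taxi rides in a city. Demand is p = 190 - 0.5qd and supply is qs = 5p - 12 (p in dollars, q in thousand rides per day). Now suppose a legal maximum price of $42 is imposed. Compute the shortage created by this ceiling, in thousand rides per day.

Rearranging demand gives qd = 380 - 2p. In a free market, 380 - 2p = 5p - 12 gives the equilibrium p* = 56, q* = 268.
The ceiling of 42 is below the equilibrium price 56, so it binds.
At p = 42: qd = 380 - 2·42 = 296 and qs = 5·42 - 12 = 198.
Shortage = qd - qs = 296 - 198 = 98.

98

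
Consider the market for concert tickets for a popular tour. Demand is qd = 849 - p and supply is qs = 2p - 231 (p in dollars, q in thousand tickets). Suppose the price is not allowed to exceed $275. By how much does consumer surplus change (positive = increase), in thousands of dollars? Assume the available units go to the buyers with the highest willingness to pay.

Equilibrium: 849 - p = 2p - 231, so 1080 = 3p and p* = 360, q* = 489.
The ceiling of 275 is below the equilibrium price 360, so it binds.
At p = 275: qd = 849 - 275 = 574 and qs = 2·275 - 231 = 319.
Consumer surplus without the control is ½ · (849 - 360) · 489 = 119560.5.
With the ceiling, 319 units are sold at 275 (assume they go to the highest-value buyers). The demand price at q = 319 is 530, so CS = ½ · [(849 - 275) + (530 - 275)] · 319 = 132225.5.
Change in consumer surplus = 132225.5 - 119560.5 = 12665.

12665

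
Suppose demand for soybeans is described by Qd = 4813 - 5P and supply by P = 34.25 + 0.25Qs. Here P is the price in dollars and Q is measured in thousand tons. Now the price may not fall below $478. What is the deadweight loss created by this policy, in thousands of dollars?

Rearranging supply gives Qs = 4P - 137. In a free market, 4813 - 5P = 4P - 137 gives the equilibrium P* = 550, Q* = 2063.
The floor of 478 is below the equilibrium price 550, so it is not binding; the market clears at P* = 550, Q* = 2063.
Since the control does not bind, no trades are prevented and deadweight loss is zero.

0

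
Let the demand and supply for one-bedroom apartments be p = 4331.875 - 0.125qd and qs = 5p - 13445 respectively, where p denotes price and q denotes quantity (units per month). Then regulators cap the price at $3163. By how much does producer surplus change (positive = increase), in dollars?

Rearranging demand gives qd = 34655 - 8p. Equilibrium: 34655 - 8p = 5p - 13445, so 48100 = 13p and p* = 3700, q* = 5055.
The ceiling of 3163 is below the equilibrium price 3700, so it binds.
At p = 3163: qd = 34655 - 8·3163 = 9351 and qs = 5·3163 - 13445 = 2370.
Producer surplus without the control is ½ · (3700 - 2689) · 5055 = 2555302.5.
With the ceiling, producers sell 2370 units at 3163, so PS = ½ · (3163 - 2689) · 2370 = 561690.
Change in producer surplus = 561690 - 2555302.5 = -1993612.5.

-1993612.5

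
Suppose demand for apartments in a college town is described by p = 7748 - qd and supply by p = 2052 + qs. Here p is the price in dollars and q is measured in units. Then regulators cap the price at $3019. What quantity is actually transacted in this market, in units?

967

Rearranging demand gives qd = 7748 - p; rearranging supply gives qs = p - 2052. Setting quantity demanded equal to quantity supplied, 7748 - p = p - 2052, gives p* = 4900 and q* = 2848.
Because the ceiling (3019) lies below the market-clearing price, it is binding.
At p = 3019: qd = 7748 - 3019 = 4729 and qs = 3019 - 2052 = 967.
The quantity actually transacted is the short side, supply: 967.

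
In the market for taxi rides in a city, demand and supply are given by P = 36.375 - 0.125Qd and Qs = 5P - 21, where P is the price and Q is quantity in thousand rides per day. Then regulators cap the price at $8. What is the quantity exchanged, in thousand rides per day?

19

Rearranging demand gives Qd = 291 - 8P. Without the control the market clears where 291 - 8P = 5P - 21, i.e. P* = 24 and Q* = 99.
The ceiling of 8 is below the equilibrium price 24, so it binds.
At P = 8: Qd = 291 - 8·8 = 227 and Qs = 5·8 - 21 = 19.
The quantity actually transacted is the short side, supply: 19.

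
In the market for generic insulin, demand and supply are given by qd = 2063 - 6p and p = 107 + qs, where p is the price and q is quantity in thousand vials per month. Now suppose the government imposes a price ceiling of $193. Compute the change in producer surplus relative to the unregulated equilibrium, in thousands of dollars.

-16906.5

Rearranging supply gives qs = p - 107. In a free market, 2063 - 6p = p - 107 gives the equilibrium p* = 310, q* = 203.
Since 193 < 310, the ceiling is binding.
At p = 193: qd = 2063 - 6·193 = 905 and qs = 193 - 107 = 86.
Producer surplus without the control is ½ · (310 - 107) · 203 = 20604.5.
With the ceiling, producers sell 86 units at 193, so PS = ½ · (193 - 107) · 86 = 3698.
Change in producer surplus = 3698 - 20604.5 = -16906.5.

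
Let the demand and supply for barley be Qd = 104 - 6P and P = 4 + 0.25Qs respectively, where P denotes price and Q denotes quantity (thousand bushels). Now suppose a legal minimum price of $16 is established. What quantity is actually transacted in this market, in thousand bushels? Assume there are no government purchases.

8

Rearranging supply gives Qs = 4P - 16. Without the control the market clears where 104 - 6P = 4P - 16, i.e. P* = 12 and Q* = 32.
Since 16 > 12, the floor is binding.
At P = 16: Qd = 104 - 6·16 = 8 and Qs = 4·16 - 16 = 48.
The quantity actually transacted is the short side, demand: 8.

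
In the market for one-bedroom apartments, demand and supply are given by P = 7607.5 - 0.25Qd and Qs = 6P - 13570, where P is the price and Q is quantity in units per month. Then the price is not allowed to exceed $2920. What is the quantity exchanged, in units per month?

3950

Rearranging demand gives Qd = 30430 - 4P. In a free market, 30430 - 4P = 6P - 13570 gives the equilibrium P* = 4400, Q* = 12830.
Since 2920 < 4400, the ceiling is binding.
At P = 2920: Qd = 30430 - 4·2920 = 18750 and Qs = 6·2920 - 13570 = 3950.
The quantity actually transacted is the short side, supply: 3950.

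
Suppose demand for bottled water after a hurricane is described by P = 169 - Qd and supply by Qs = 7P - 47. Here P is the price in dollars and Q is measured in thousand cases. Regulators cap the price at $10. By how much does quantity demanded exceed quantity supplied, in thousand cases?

Rearranging demand gives Qd = 169 - P. Equilibrium: 169 - P = 7P - 47, so 216 = 8P and P* = 27, Q* = 142.
Since 10 < 27, the ceiling is binding.
At P = 10: Qd = 169 - 10 = 159 and Qs = 7·10 - 47 = 23.
Shortage = Qd - Qs = 159 - 23 = 136.

136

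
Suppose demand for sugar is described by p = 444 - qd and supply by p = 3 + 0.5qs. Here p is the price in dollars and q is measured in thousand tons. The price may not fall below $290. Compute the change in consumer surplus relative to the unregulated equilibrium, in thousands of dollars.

-31360

Rearranging demand gives qd = 444 - p; rearranging supply gives qs = 2p - 6. Without the control the market clears where 444 - p = 2p - 6, i.e. p* = 150 and q* = 294.
The floor of 290 is above the equilibrium price 150, so it binds.
At p = 290: qd = 444 - 290 = 154 and qs = 2·290 - 6 = 574.
Consumer surplus without the control is ½ · (444 - 150) · 294 = 43218.
With the floor, consumers buy 154 units at 290, so CS = ½ · (444 - 290) · 154 = 11858.
Change in consumer surplus = 11858 - 43218 = -31360.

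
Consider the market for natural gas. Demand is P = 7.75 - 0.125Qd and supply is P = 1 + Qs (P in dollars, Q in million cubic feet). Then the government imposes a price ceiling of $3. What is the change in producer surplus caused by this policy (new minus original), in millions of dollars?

Rearranging demand gives Qd = 62 - 8P; rearranging supply gives Qs = P - 1. Setting quantity demanded equal to quantity supplied, 62 - 8P = P - 1, gives P* = 7 and Q* = 6.
Since 3 < 7, the ceiling is binding.
At P = 3: Qd = 62 - 8·3 = 38 and Qs = 3 - 1 = 2.
Producer surplus without the control is ½ · (7 - 1) · 6 = 18.
With the ceiling, producers sell 2 units at 3, so PS = ½ · (3 - 1) · 2 = 2.
Change in producer surplus = 2 - 18 = -16.

-16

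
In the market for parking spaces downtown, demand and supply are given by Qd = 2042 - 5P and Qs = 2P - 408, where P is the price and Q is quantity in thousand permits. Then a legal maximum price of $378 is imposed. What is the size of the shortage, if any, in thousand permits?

Setting quantity demanded equal to quantity supplied, 2042 - 5P = 2P - 408, gives P* = 350 and Q* = 292.
The ceiling of 378 is above the equilibrium price 350, so it is not binding; the market clears at P* = 350, Q* = 292.
Since the control does not bind, there is no shortage.

0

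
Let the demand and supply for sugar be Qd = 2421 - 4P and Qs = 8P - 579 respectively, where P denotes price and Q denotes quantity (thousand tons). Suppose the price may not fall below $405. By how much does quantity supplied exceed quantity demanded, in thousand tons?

In a free market, 2421 - 4P = 8P - 579 gives the equilibrium P* = 250, Q* = 1421.
Because the floor (405) lies above the market-clearing price, it is binding.
At P = 405: Qd = 2421 - 4·405 = 801 and Qs = 8·405 - 579 = 2661.
Surplus = Qs - Qd = 2661 - 801 = 1860.

1860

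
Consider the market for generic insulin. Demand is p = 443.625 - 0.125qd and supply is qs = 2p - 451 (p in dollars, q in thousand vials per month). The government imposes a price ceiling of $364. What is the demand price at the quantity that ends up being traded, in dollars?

409

Rearranging demand gives qd = 3549 - 8p. Equilibrium: 3549 - 8p = 2p - 451, so 4000 = 10p and p* = 400, q* = 349.
Since 364 < 400, the ceiling is binding.
At p = 364: qd = 3549 - 8·364 = 637 and qs = 2·364 - 451 = 277.
Only 277 units reach the market. On the demand curve, the marginal buyer's willingness to pay at q = 277 is (3549 - 277)/8 = 409.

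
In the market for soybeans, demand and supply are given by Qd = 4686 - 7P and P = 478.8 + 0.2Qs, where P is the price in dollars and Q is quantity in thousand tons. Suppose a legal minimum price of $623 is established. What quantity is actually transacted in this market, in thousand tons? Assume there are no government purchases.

325

Rearranging supply gives Qs = 5P - 2394. Equilibrium: 4686 - 7P = 5P - 2394, so 7080 = 12P and P* = 590, Q* = 556.
Because the floor (623) lies above the market-clearing price, it is binding.
At P = 623: Qd = 4686 - 7·623 = 325 and Qs = 5·623 - 2394 = 721.
The quantity actually transacted is the short side, demand: 325.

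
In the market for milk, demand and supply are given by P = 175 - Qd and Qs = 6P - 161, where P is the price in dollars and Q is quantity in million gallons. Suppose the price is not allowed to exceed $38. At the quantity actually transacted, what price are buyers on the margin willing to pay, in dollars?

108

Rearranging demand gives Qd = 175 - P. Equilibrium: 175 - P = 6P - 161, so 336 = 7P and P* = 48, Q* = 127.
The ceiling of 38 is below the equilibrium price 48, so it binds.
At P = 38: Qd = 175 - 38 = 137 and Qs = 6·38 - 161 = 67.
Only 67 units reach the market. On the demand curve, the marginal buyer's willingness to pay at Q = 67 is (175 - 67) = 108.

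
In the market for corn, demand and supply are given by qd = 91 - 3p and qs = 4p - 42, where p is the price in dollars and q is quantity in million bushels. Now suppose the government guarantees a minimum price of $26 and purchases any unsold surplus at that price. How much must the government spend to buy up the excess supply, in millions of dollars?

Without the control the market clears where 91 - 3p = 4p - 42, i.e. p* = 19 and q* = 34.
Since 26 > 19, the floor is binding.
At p = 26: qd = 91 - 3·26 = 13 and qs = 4·26 - 42 = 62.
Surplus = qs - qd = 49.
Government expenditure = surplus × support price = 49 × 26 = 1274.

1274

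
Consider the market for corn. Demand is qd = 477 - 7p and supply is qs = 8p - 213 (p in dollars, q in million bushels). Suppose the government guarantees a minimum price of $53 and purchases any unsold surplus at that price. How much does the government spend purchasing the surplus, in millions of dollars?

Equilibrium: 477 - 7p = 8p - 213, so 690 = 15p and p* = 46, q* = 155.
Since 53 > 46, the floor is binding.
At p = 53: qd = 477 - 7·53 = 106 and qs = 8·53 - 213 = 211.
Surplus = qs - qd = 105.
Government expenditure = surplus × support price = 105 × 53 = 5565.

5565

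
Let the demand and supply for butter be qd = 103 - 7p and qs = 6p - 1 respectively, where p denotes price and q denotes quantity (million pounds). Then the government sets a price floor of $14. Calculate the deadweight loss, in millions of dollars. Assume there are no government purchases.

273

Equilibrium: 103 - 7p = 6p - 1, so 104 = 13p and p* = 8, q* = 47.
Because the floor (14) lies above the market-clearing price, it is binding.
At p = 14: qd = 103 - 7·14 = 5 and qs = 6·14 - 1 = 83.
Quantity traded falls to 5. At q = 5 the demand price is (103 - 5)/7 = 14 and the supply price is (1 + 5)/6 = 1.
Deadweight loss = ½ · (14 - 1) · (47 - 5) = ½ · 13 · 42 = 273.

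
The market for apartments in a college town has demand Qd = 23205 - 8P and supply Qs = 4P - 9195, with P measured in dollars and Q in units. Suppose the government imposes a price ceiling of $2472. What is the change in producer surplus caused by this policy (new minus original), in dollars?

Setting quantity demanded equal to quantity supplied, 23205 - 8P = 4P - 9195, gives P* = 2700 and Q* = 1605.
The ceiling of 2472 is below the equilibrium price 2700, so it binds.
At P = 2472: Qd = 23205 - 8·2472 = 3429 and Qs = 4·2472 - 9195 = 693.
Producer surplus without the control is ½ · (2700 - 2298.75) · 1605 = 322003.125.
With the ceiling, producers sell 693 units at 2472, so PS = ½ · (2472 - 2298.75) · 693 = 60031.125.
Change in producer surplus = 60031.125 - 322003.125 = -261972.

-261972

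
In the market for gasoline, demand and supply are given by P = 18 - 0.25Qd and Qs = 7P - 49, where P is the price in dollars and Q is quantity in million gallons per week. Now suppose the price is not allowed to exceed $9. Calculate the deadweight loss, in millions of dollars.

38.5

Rearranging demand gives Qd = 72 - 4P. Setting quantity demanded equal to quantity supplied, 72 - 4P = 7P - 49, gives P* = 11 and Q* = 28.
The ceiling of 9 is below the equilibrium price 11, so it binds.
At P = 9: Qd = 72 - 4·9 = 36 and Qs = 7·9 - 49 = 14.
Quantity traded falls to 14. At Q = 14 the demand price is (72 - 14)/4 = 14.5 and the supply price is (49 + 14)/7 = 9.
Deadweight loss = ½ · (14.5 - 9) · (28 - 14) = ½ · 5.5 · 14 = 38.5.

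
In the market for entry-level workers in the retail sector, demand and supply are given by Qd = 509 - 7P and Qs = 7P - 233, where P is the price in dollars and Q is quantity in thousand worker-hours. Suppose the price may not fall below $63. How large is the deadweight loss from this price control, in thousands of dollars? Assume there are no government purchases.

700

Equilibrium: 509 - 7P = 7P - 233, so 742 = 14P and P* = 53, Q* = 138.
The floor of 63 is above the equilibrium price 53, so it binds.
At P = 63: Qd = 509 - 7·63 = 68 and Qs = 7·63 - 233 = 208.
Quantity traded falls to 68. At Q = 68 the demand price is (509 - 68)/7 = 63 and the supply price is (233 + 68)/7 = 43.
Deadweight loss = ½ · (63 - 43) · (138 - 68) = ½ · 20 · 70 = 700.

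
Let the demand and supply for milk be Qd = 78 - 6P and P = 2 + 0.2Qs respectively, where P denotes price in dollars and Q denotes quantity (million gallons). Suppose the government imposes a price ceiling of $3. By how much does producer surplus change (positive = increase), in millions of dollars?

-87.5

Rearranging supply gives Qs = 5P - 10. Setting quantity demanded equal to quantity supplied, 78 - 6P = 5P - 10, gives P* = 8 and Q* = 30.
The ceiling of 3 is below the equilibrium price 8, so it binds.
At P = 3: Qd = 78 - 6·3 = 60 and Qs = 5·3 - 10 = 5.
Producer surplus without the control is ½ · (8 - 2) · 30 = 90.
With the ceiling, producers sell 5 units at 3, so PS = ½ · (3 - 2) · 5 = 2.5.
Change in producer surplus = 2.5 - 90 = -87.5.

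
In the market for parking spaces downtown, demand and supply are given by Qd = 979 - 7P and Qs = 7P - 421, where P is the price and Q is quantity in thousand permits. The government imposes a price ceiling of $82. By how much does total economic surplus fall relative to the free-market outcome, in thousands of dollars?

Setting quantity demanded equal to quantity supplied, 979 - 7P = 7P - 421, gives P* = 100 and Q* = 279.
Because the ceiling (82) lies below the market-clearing price, it is binding.
At P = 82: Qd = 979 - 7·82 = 405 and Qs = 7·82 - 421 = 153.
Quantity traded falls to 153. At Q = 153 the demand price is (979 - 153)/7 = 118 and the supply price is (421 + 153)/7 = 82.
Deadweight loss = ½ · (118 - 82) · (279 - 153) = ½ · 36 · 126 = 2268.

2268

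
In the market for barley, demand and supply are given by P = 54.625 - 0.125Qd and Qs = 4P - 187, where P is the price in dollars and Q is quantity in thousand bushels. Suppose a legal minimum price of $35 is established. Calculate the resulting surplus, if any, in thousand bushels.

Rearranging demand gives Qd = 437 - 8P. Equilibrium: 437 - 8P = 4P - 187, so 624 = 12P and P* = 52, Q* = 21.
Since 35 is below P* = 52, the floor does not bind and the free-market outcome prevails.
Since the control does not bind, there is no surplus.

0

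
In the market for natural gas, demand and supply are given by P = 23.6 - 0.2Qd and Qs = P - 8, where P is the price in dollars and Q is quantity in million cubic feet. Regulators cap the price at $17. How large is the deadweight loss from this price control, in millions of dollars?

Rearranging demand gives Qd = 118 - 5P. Without the control the market clears where 118 - 5P = P - 8, i.e. P* = 21 and Q* = 13.
Since 17 < 21, the ceiling is binding.
At P = 17: Qd = 118 - 5·17 = 33 and Qs = 17 - 8 = 9.
Quantity traded falls to 9. At Q = 9 the demand price is (118 - 9)/5 = 21.8 and the supply price is 8 + 9 = 17.
Deadweight loss = ½ · (21.8 - 17) · (13 - 9) = ½ · 4.8 · 4 = 9.6.

9.6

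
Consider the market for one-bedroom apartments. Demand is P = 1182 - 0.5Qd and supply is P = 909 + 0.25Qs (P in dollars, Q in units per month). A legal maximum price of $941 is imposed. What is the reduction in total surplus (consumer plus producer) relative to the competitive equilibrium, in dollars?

20886

Rearranging demand gives Qd = 2364 - 2P; rearranging supply gives Qs = 4P - 3636. Without the control the market clears where 2364 - 2P = 4P - 3636, i.e. P* = 1000 and Q* = 364.
Because the ceiling (941) lies below the market-clearing price, it is binding.
At P = 941: Qd = 2364 - 2·941 = 482 and Qs = 4·941 - 3636 = 128.
Quantity traded falls to 128. At Q = 128 the demand price is (2364 - 128)/2 = 1118 and the supply price is (3636 + 128)/4 = 941.
Deadweight loss = ½ · (1118 - 941) · (364 - 128) = ½ · 177 · 236 = 20886.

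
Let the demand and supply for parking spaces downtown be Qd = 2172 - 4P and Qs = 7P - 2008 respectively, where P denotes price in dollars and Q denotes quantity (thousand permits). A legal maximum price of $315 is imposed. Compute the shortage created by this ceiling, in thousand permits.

In a free market, 2172 - 4P = 7P - 2008 gives the equilibrium P* = 380, Q* = 652.
Since 315 < 380, the ceiling is binding.
At P = 315: Qd = 2172 - 4·315 = 912 and Qs = 7·315 - 2008 = 197.
Shortage = Qd - Qs = 912 - 197 = 715.

715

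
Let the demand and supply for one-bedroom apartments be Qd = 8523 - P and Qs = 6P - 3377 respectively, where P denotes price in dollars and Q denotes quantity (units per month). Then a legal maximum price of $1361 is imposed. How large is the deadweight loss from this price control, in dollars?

2413341

In a free market, 8523 - P = 6P - 3377 gives the equilibrium P* = 1700, Q* = 6823.
Because the ceiling (1361) lies below the market-clearing price, it is binding.
At P = 1361: Qd = 8523 - 1361 = 7162 and Qs = 6·1361 - 3377 = 4789.
Quantity traded falls to 4789. At Q = 4789 the demand price is 8523 - 4789 = 3734 and the supply price is (3377 + 4789)/6 = 1361.
Deadweight loss = ½ · (3734 - 1361) · (6823 - 4789) = ½ · 2373 · 2034 = 2413341.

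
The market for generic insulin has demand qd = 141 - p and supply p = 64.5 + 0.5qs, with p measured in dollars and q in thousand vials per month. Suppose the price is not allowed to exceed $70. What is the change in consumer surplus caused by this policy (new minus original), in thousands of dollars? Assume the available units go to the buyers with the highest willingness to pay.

Rearranging supply gives qs = 2p - 129. Equilibrium: 141 - p = 2p - 129, so 270 = 3p and p* = 90, q* = 51.
The ceiling of 70 is below the equilibrium price 90, so it binds.
At p = 70: qd = 141 - 70 = 71 and qs = 2·70 - 129 = 11.
Consumer surplus without the control is ½ · (141 - 90) · 51 = 1300.5.
With the ceiling, 11 units are sold at 70 (assume they go to the highest-value buyers). The demand price at q = 11 is 130, so CS = ½ · [(141 - 70) + (130 - 70)] · 11 = 720.5.
Change in consumer surplus = 720.5 - 1300.5 = -580.

-580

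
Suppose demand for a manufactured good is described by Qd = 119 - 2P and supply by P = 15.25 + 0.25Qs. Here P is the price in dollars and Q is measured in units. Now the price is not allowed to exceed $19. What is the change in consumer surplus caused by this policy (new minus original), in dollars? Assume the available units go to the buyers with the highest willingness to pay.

Rearranging supply gives Qs = 4P - 61. Without the control the market clears where 119 - 2P = 4P - 61, i.e. P* = 30 and Q* = 59.
Because the ceiling (19) lies below the market-clearing price, it is binding.
At P = 19: Qd = 119 - 2·19 = 81 and Qs = 4·19 - 61 = 15.
Consumer surplus without the control is ½ · (59.5 - 30) · 59 = 870.25.
With the ceiling, 15 units are sold at 19 (assume they go to the highest-value buyers). The demand price at Q = 15 is 52, so CS = ½ · [(59.5 - 19) + (52 - 19)] · 15 = 551.25.
Change in consumer surplus = 551.25 - 870.25 = -319.

-319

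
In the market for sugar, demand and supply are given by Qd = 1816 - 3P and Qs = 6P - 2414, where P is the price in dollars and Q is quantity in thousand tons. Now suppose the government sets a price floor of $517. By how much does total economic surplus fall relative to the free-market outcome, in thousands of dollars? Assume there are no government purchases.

4970.25

Equilibrium: 1816 - 3P = 6P - 2414, so 4230 = 9P and P* = 470, Q* = 406.
The floor of 517 is above the equilibrium price 470, so it binds.
At P = 517: Qd = 1816 - 3·517 = 265 and Qs = 6·517 - 2414 = 688.
Quantity traded falls to 265. At Q = 265 the demand price is (1816 - 265)/3 = 517 and the supply price is (2414 + 265)/6 = 446.5.
Deadweight loss = ½ · (517 - 446.5) · (406 - 265) = ½ · 70.5 · 141 = 4970.25.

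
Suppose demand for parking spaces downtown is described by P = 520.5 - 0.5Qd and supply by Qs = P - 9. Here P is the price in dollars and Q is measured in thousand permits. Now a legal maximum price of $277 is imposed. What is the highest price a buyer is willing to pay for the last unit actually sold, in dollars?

Rearranging demand gives Qd = 1041 - 2P. Equilibrium: 1041 - 2P = P - 9, so 1050 = 3P and P* = 350, Q* = 341.
The ceiling of 277 is below the equilibrium price 350, so it binds.
At P = 277: Qd = 1041 - 2·277 = 487 and Qs = 277 - 9 = 268.
Only 268 units reach the market. On the demand curve, the marginal buyer's willingness to pay at Q = 268 is (1041 - 268)/2 = 386.5.

386.5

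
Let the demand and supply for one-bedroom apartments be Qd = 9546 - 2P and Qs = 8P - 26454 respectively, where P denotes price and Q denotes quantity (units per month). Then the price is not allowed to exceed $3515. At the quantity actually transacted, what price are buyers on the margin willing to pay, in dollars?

In a free market, 9546 - 2P = 8P - 26454 gives the equilibrium P* = 3600, Q* = 2346.
Since 3515 < 3600, the ceiling is binding.
At P = 3515: Qd = 9546 - 2·3515 = 2516 and Qs = 8·3515 - 26454 = 1666.
Only 1666 units reach the market. On the demand curve, the marginal buyer's willingness to pay at Q = 1666 is (9546 - 1666)/2 = 3940.

3940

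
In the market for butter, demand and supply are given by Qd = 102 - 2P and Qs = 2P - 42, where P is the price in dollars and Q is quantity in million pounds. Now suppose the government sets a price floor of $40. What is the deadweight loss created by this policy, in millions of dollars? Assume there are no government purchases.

32

Without the control the market clears where 102 - 2P = 2P - 42, i.e. P* = 36 and Q* = 30.
Because the floor (40) lies above the market-clearing price, it is binding.
At P = 40: Qd = 102 - 2·40 = 22 and Qs = 2·40 - 42 = 38.
Quantity traded falls to 22. At Q = 22 the demand price is (102 - 22)/2 = 40 and the supply price is (42 + 22)/2 = 32.
Deadweight loss = ½ · (40 - 32) · (30 - 22) = ½ · 8 · 8 = 32.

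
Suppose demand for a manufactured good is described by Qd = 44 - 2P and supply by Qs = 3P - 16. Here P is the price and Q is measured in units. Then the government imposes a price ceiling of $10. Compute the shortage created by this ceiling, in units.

In a free market, 44 - 2P = 3P - 16 gives the equilibrium P* = 12, Q* = 20.
Because the ceiling (10) lies below the market-clearing price, it is binding.
At P = 10: Qd = 44 - 2·10 = 24 and Qs = 3·10 - 16 = 14.
Shortage = Qd - Qs = 24 - 14 = 10.

10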